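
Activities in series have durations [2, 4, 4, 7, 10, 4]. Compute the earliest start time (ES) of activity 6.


Activity 6 starts after activities 1 through 5 complete.
Predecessor durations: [2, 4, 4, 7, 10]
ES = 2 + 4 + 4 + 7 + 10 = 27

27


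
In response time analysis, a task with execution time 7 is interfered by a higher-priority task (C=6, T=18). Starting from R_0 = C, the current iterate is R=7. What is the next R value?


R_next = C + ceil(R_prev / T_hp) * C_hp
ceil(7 / 18) = ceil(0.3889) = 1
Interference = 1 * 6 = 6
R_next = 7 + 6 = 13

13


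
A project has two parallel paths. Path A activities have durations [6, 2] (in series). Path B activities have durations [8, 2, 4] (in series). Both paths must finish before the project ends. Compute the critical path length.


Path A total = 6 + 2 = 8
Path B total = 8 + 2 + 4 = 14
Critical path = longest path = max(8, 14) = 14

14


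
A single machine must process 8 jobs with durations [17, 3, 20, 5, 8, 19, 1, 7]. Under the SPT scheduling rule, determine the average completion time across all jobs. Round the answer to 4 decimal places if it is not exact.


Sort jobs by processing time (SPT order): [1, 3, 5, 7, 8, 17, 19, 20]
Compute completion times sequentially:
  Job 1: processing = 1, completes at 1
  Job 2: processing = 3, completes at 4
  Job 3: processing = 5, completes at 9
  Job 4: processing = 7, completes at 16
  Job 5: processing = 8, completes at 24
  Job 6: processing = 17, completes at 41
  Job 7: processing = 19, completes at 60
  Job 8: processing = 20, completes at 80
Sum of completion times = 235
Average completion time = 235/8 = 29.375

29.375


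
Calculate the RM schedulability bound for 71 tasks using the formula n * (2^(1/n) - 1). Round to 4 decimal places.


Compute 2^(1/71) = 1.0098104463
Subtract 1: 1.0098104463 - 1 = 0.0098104463
Multiply by n: 71 * 0.0098104463 = 0.6965416873
Round to 4 dp: 0.6965

0.6965


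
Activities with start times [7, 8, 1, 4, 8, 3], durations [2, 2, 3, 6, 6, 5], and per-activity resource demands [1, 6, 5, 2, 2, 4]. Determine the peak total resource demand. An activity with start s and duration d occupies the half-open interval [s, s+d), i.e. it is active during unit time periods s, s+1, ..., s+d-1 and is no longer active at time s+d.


Each activity i is active on [start_i, start_i + duration_i).
Compute total resource usage per time slot:
  t=0: active resources = [], total = 0
  t=1: active resources = [5], total = 5
  t=2: active resources = [5], total = 5
  t=3: active resources = [5, 4], total = 9
  t=4: active resources = [2, 4], total = 6
  t=5: active resources = [2, 4], total = 6
  t=6: active resources = [2, 4], total = 6
  t=7: active resources = [1, 2, 4], total = 7
  t=8: active resources = [1, 6, 2, 2], total = 11
  t=9: active resources = [6, 2, 2], total = 10
  t=10: active resources = [2], total = 2
  t=11: active resources = [2], total = 2
  t=12: active resources = [2], total = 2
  t=13: active resources = [2], total = 2
Peak resource demand = 11

11


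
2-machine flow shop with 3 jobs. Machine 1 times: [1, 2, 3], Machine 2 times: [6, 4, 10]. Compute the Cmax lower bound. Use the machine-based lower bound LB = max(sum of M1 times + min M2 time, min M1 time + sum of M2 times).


LB1 = sum(M1 times) + min(M2 times) = 6 + 4 = 10
LB2 = min(M1 times) + sum(M2 times) = 1 + 20 = 21
Lower bound = max(LB1, LB2) = max(10, 21) = 21

21


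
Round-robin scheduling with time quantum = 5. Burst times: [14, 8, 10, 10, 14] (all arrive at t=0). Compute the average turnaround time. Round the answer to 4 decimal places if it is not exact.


Time quantum = 5
Execution trace:
  J1 runs 5 units, time = 5
  J2 runs 5 units, time = 10
  J3 runs 5 units, time = 15
  J4 runs 5 units, time = 20
  J5 runs 5 units, time = 25
  J1 runs 5 units, time = 30
  J2 runs 3 units, time = 33
  J3 runs 5 units, time = 38
  J4 runs 5 units, time = 43
  J5 runs 5 units, time = 48
  J1 runs 4 units, time = 52
  J5 runs 4 units, time = 56
Finish times: [52, 33, 38, 43, 56]
Average turnaround = 222/5 = 44.4

44.4


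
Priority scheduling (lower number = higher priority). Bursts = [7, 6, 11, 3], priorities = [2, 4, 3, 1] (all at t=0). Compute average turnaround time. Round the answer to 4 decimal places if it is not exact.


Sort by priority (ascending = highest first):
Order: [(1, 3), (2, 7), (3, 11), (4, 6)]
Completion times:
  Priority 1, burst=3, C=3
  Priority 2, burst=7, C=10
  Priority 3, burst=11, C=21
  Priority 4, burst=6, C=27
Average turnaround = 61/4 = 15.25

15.25


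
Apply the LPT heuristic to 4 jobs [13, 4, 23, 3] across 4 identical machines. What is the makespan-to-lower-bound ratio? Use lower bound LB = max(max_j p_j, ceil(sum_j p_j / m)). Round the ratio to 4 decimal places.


LPT order: [23, 13, 4, 3]
Machine loads after assignment: [23, 13, 4, 3]
LPT makespan = 23
Lower bound = max(max_job, ceil(total/4)) = max(23, 11) = 23
Ratio = 23 / 23 = 1.0

1.0


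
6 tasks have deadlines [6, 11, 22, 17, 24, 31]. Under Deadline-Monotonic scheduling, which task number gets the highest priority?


Sort tasks by relative deadline (ascending):
  Task 1: deadline = 6
  Task 2: deadline = 11
  Task 4: deadline = 17
  Task 3: deadline = 22
  Task 5: deadline = 24
  Task 6: deadline = 31
Priority order (highest first): [1, 2, 4, 3, 5, 6]
Highest priority task = 1

1


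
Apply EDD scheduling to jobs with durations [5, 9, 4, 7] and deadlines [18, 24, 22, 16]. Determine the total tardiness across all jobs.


Sort by due date (EDD order): [(7, 16), (5, 18), (4, 22), (9, 24)]
Compute completion times and tardiness:
  Job 1: p=7, d=16, C=7, tardiness=max(0,7-16)=0
  Job 2: p=5, d=18, C=12, tardiness=max(0,12-18)=0
  Job 3: p=4, d=22, C=16, tardiness=max(0,16-22)=0
  Job 4: p=9, d=24, C=25, tardiness=max(0,25-24)=1
Total tardiness = 1

1


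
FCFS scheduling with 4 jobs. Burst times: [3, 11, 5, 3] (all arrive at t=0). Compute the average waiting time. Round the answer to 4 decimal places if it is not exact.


FCFS order (as given): [3, 11, 5, 3]
Waiting times:
  Job 1: wait = 0
  Job 2: wait = 3
  Job 3: wait = 14
  Job 4: wait = 19
Sum of waiting times = 36
Average waiting time = 36/4 = 9.0

9.0


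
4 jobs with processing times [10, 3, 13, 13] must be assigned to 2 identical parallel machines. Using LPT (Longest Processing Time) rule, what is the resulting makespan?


Sort jobs in decreasing order (LPT): [13, 13, 10, 3]
Assign each job to the least loaded machine:
  Machine 1: jobs [13, 10], load = 23
  Machine 2: jobs [13, 3], load = 16
Makespan = max load = 23

23


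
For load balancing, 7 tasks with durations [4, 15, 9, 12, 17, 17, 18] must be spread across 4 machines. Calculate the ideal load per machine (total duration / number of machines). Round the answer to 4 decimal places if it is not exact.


Total processing time = 4 + 15 + 9 + 12 + 17 + 17 + 18 = 92
Number of machines = 4
Ideal balanced load = 92 / 4 = 23.0

23.0


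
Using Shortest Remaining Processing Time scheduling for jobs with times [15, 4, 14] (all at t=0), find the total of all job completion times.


Since all jobs arrive at t=0, SRPT equals SPT ordering.
SPT order: [4, 14, 15]
Completion times:
  Job 1: p=4, C=4
  Job 2: p=14, C=18
  Job 3: p=15, C=33
Total completion time = 4 + 18 + 33 = 55

55


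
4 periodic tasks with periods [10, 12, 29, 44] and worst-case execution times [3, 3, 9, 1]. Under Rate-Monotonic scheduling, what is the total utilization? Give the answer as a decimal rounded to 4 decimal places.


Compute individual utilizations (exact fractions):
  Task 1: C/T = 3/10 (approx. 0.3)
  Task 2: C/T = 3/12 = 1/4 (approx. 0.25)
  Task 3: C/T = 9/29 (approx. 0.3103)
  Task 4: C/T = 1/44 (approx. 0.0227)
Total utilization U = 3/10 + 1/4 + 9/29 + 1/44 = 2817/3190
Rounded to 4 decimal places: U = 0.8831
RM (Liu & Layland) bound for 4 tasks = 0.756828; compare with U = 2817/3190 (approx. 0.883072)
bound < U <= 1, so the RM sufficient condition is not met (inconclusive; an exact test such as response-time analysis is needed).

0.8831


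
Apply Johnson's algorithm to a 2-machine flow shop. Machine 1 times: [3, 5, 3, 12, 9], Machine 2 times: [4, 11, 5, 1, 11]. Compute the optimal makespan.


Apply Johnson's rule:
  Group 1 (a <= b): [(1, 3, 4), (3, 3, 5), (2, 5, 11), (5, 9, 11)]
  Group 2 (a > b): [(4, 12, 1)]
Optimal job order: [1, 3, 2, 5, 4]
Schedule:
  Job 1: M1 done at 3, M2 done at 7
  Job 3: M1 done at 6, M2 done at 12
  Job 2: M1 done at 11, M2 done at 23
  Job 5: M1 done at 20, M2 done at 34
  Job 4: M1 done at 32, M2 done at 35
Makespan = 35

35


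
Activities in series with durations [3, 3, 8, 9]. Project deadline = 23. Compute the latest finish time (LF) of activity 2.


LF(activity 2) = deadline - sum of successor durations
Successors: activities 3 through 4 with durations [8, 9]
Sum of successor durations = 17
LF = 23 - 17 = 6

6


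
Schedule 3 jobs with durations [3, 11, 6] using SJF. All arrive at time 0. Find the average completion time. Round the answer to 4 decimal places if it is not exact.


SJF order (ascending): [3, 6, 11]
Completion times:
  Job 1: burst=3, C=3
  Job 2: burst=6, C=9
  Job 3: burst=11, C=20
Average completion = 32/3 = 10.6667

10.6667


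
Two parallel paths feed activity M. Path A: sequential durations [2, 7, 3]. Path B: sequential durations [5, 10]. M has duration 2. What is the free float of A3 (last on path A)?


ES(A3) = sum of predecessors on chain A = 9
EF(A3) = ES + duration = 9 + 3 = 12
Successor of A3 is M. ES(M) = max(sum(A), sum(B)) = max(12, 15) = 15
Free float = ES(successor) - EF(current) = 15 - 12 = 3

3


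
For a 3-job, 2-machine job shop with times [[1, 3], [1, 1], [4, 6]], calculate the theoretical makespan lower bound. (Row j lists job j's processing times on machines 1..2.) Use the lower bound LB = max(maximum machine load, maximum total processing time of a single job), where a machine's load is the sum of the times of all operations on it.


Machine loads:
  Machine 1: 1 + 1 + 4 = 6
  Machine 2: 3 + 1 + 6 = 10
Max machine load = 10
Job totals:
  Job 1: 4
  Job 2: 2
  Job 3: 10
Max job total = 10
Lower bound = max(10, 10) = 10

10


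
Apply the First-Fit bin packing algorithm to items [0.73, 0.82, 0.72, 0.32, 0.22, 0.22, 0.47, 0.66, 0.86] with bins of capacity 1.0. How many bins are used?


Place items sequentially using First-Fit:
  Item 0.73 -> new Bin 1
  Item 0.82 -> new Bin 2
  Item 0.72 -> new Bin 3
  Item 0.32 -> new Bin 4
  Item 0.22 -> Bin 1 (now 0.95)
  Item 0.22 -> Bin 3 (now 0.94)
  Item 0.47 -> Bin 4 (now 0.79)
  Item 0.66 -> new Bin 5
  Item 0.86 -> new Bin 6
Total bins used = 6

6


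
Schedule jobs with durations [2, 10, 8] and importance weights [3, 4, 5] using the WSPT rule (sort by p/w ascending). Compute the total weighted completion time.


Compute p/w ratios and sort ascending (WSPT): [(2, 3), (8, 5), (10, 4)]
Compute weighted completion times:
  Job (p=2,w=3): C=2, w*C=3*2=6
  Job (p=8,w=5): C=10, w*C=5*10=50
  Job (p=10,w=4): C=20, w*C=4*20=80
Total weighted completion time = 136

136


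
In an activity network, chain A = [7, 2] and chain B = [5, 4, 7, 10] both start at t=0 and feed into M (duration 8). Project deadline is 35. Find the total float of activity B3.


Forward pass: ES(B3) = sum of predecessors on chain B = 9
EF = ES + duration = 9 + 7 = 16
Backward pass: LF(M) = deadline = 35; LS(M) = 35 - 8 = 27
LF(B3) = LS(M) - sum(successors on chain B) = 27 - 10 = 17
LS = LF - duration = 17 - 7 = 10
Total float = LS - ES = 10 - 9 = 1

1


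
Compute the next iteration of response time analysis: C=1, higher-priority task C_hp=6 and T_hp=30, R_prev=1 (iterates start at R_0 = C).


R_next = C + ceil(R_prev / T_hp) * C_hp
ceil(1 / 30) = ceil(0.0333) = 1
Interference = 1 * 6 = 6
R_next = 1 + 6 = 7

7


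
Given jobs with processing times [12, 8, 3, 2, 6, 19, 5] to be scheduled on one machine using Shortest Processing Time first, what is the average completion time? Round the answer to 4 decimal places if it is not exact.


Sort jobs by processing time (SPT order): [2, 3, 5, 6, 8, 12, 19]
Compute completion times sequentially:
  Job 1: processing = 2, completes at 2
  Job 2: processing = 3, completes at 5
  Job 3: processing = 5, completes at 10
  Job 4: processing = 6, completes at 16
  Job 5: processing = 8, completes at 24
  Job 6: processing = 12, completes at 36
  Job 7: processing = 19, completes at 55
Sum of completion times = 148
Average completion time = 148/7 = 21.1429

21.1429


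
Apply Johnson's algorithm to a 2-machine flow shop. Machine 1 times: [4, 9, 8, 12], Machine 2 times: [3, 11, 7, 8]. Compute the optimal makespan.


Apply Johnson's rule:
  Group 1 (a <= b): [(2, 9, 11)]
  Group 2 (a > b): [(4, 12, 8), (3, 8, 7), (1, 4, 3)]
Optimal job order: [2, 4, 3, 1]
Schedule:
  Job 2: M1 done at 9, M2 done at 20
  Job 4: M1 done at 21, M2 done at 29
  Job 3: M1 done at 29, M2 done at 36
  Job 1: M1 done at 33, M2 done at 39
Makespan = 39

39


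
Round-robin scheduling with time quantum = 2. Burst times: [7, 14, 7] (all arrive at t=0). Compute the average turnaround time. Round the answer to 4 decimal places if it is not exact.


Time quantum = 2
Execution trace:
  J1 runs 2 units, time = 2
  J2 runs 2 units, time = 4
  J3 runs 2 units, time = 6
  J1 runs 2 units, time = 8
  J2 runs 2 units, time = 10
  J3 runs 2 units, time = 12
  J1 runs 2 units, time = 14
  J2 runs 2 units, time = 16
  J3 runs 2 units, time = 18
  J1 runs 1 units, time = 19
  J2 runs 2 units, time = 21
  J3 runs 1 units, time = 22
  J2 runs 2 units, time = 24
  J2 runs 2 units, time = 26
  J2 runs 2 units, time = 28
Finish times: [19, 28, 22]
Average turnaround = 69/3 = 23.0

23.0


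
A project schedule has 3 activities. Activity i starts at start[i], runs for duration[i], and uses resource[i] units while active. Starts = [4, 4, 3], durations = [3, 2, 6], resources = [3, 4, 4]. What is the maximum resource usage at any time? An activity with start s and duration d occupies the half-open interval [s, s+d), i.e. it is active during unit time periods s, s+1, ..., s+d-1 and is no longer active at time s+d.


Each activity i is active on [start_i, start_i + duration_i).
Compute total resource usage per time slot:
  t=0: active resources = [], total = 0
  t=1: active resources = [], total = 0
  t=2: active resources = [], total = 0
  t=3: active resources = [4], total = 4
  t=4: active resources = [3, 4, 4], total = 11
  t=5: active resources = [3, 4, 4], total = 11
  t=6: active resources = [3, 4], total = 7
  t=7: active resources = [4], total = 4
  t=8: active resources = [4], total = 4
Peak resource demand = 11

11


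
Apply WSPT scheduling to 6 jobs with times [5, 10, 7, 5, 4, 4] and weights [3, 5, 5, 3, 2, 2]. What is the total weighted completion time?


Compute p/w ratios and sort ascending (WSPT): [(7, 5), (5, 3), (5, 3), (10, 5), (4, 2), (4, 2)]
Compute weighted completion times:
  Job (p=7,w=5): C=7, w*C=5*7=35
  Job (p=5,w=3): C=12, w*C=3*12=36
  Job (p=5,w=3): C=17, w*C=3*17=51
  Job (p=10,w=5): C=27, w*C=5*27=135
  Job (p=4,w=2): C=31, w*C=2*31=62
  Job (p=4,w=2): C=35, w*C=2*35=70
Total weighted completion time = 389

389


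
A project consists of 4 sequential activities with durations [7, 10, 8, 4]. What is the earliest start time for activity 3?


Activity 3 starts after activities 1 through 2 complete.
Predecessor durations: [7, 10]
ES = 7 + 10 = 17

17


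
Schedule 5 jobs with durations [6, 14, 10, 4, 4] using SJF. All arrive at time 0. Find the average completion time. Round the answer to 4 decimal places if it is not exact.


SJF order (ascending): [4, 4, 6, 10, 14]
Completion times:
  Job 1: burst=4, C=4
  Job 2: burst=4, C=8
  Job 3: burst=6, C=14
  Job 4: burst=10, C=24
  Job 5: burst=14, C=38
Average completion = 88/5 = 17.6

17.6


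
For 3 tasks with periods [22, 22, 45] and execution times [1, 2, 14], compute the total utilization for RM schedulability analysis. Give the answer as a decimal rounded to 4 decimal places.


Compute individual utilizations (exact fractions):
  Task 1: C/T = 1/22 (approx. 0.0455)
  Task 2: C/T = 2/22 = 1/11 (approx. 0.0909)
  Task 3: C/T = 14/45 (approx. 0.3111)
Total utilization U = 1/22 + 1/11 + 14/45 = 443/990
Rounded to 4 decimal places: U = 0.4475
RM (Liu & Layland) bound for 3 tasks = 0.779763; compare with U = 443/990 (approx. 0.447475)
U <= bound, so schedulable by RM sufficient condition.

0.4475


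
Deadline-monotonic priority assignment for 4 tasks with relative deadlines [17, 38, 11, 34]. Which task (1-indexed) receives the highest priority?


Sort tasks by relative deadline (ascending):
  Task 3: deadline = 11
  Task 1: deadline = 17
  Task 4: deadline = 34
  Task 2: deadline = 38
Priority order (highest first): [3, 1, 4, 2]
Highest priority task = 3

3


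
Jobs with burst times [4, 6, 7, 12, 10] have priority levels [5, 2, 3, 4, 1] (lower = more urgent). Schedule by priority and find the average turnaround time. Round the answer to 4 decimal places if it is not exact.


Sort by priority (ascending = highest first):
Order: [(1, 10), (2, 6), (3, 7), (4, 12), (5, 4)]
Completion times:
  Priority 1, burst=10, C=10
  Priority 2, burst=6, C=16
  Priority 3, burst=7, C=23
  Priority 4, burst=12, C=35
  Priority 5, burst=4, C=39
Average turnaround = 123/5 = 24.6

24.6


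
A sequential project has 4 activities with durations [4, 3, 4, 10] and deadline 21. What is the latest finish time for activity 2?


LF(activity 2) = deadline - sum of successor durations
Successors: activities 3 through 4 with durations [4, 10]
Sum of successor durations = 14
LF = 21 - 14 = 7

7


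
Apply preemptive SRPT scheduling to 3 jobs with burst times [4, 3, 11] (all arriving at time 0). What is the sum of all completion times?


Since all jobs arrive at t=0, SRPT equals SPT ordering.
SPT order: [3, 4, 11]
Completion times:
  Job 1: p=3, C=3
  Job 2: p=4, C=7
  Job 3: p=11, C=18
Total completion time = 3 + 7 + 18 = 28

28


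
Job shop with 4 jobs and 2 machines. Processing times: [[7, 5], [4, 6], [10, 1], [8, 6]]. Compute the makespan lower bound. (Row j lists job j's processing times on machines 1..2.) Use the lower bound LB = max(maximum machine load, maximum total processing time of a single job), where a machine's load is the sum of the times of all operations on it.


Machine loads:
  Machine 1: 7 + 4 + 10 + 8 = 29
  Machine 2: 5 + 6 + 1 + 6 = 18
Max machine load = 29
Job totals:
  Job 1: 12
  Job 2: 10
  Job 3: 11
  Job 4: 14
Max job total = 14
Lower bound = max(29, 14) = 29

29


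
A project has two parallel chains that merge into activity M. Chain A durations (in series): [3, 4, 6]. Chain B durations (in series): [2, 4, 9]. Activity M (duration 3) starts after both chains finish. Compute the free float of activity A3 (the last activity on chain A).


ES(A3) = sum of predecessors on chain A = 7
EF(A3) = ES + duration = 7 + 6 = 13
Successor of A3 is M. ES(M) = max(sum(A), sum(B)) = max(13, 15) = 15
Free float = ES(successor) - EF(current) = 15 - 13 = 2

2


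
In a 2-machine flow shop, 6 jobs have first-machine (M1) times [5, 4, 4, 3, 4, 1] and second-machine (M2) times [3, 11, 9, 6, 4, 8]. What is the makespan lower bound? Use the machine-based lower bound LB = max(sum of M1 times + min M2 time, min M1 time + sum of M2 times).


LB1 = sum(M1 times) + min(M2 times) = 21 + 3 = 24
LB2 = min(M1 times) + sum(M2 times) = 1 + 41 = 42
Lower bound = max(LB1, LB2) = max(24, 42) = 42

42


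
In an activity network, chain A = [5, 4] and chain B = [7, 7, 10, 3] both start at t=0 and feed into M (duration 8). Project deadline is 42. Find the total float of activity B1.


Forward pass: ES(B1) = sum of predecessors on chain B = 0
EF = ES + duration = 0 + 7 = 7
Backward pass: LF(M) = deadline = 42; LS(M) = 42 - 8 = 34
LF(B1) = LS(M) - sum(successors on chain B) = 34 - 20 = 14
LS = LF - duration = 14 - 7 = 7
Total float = LS - ES = 7 - 0 = 7

7


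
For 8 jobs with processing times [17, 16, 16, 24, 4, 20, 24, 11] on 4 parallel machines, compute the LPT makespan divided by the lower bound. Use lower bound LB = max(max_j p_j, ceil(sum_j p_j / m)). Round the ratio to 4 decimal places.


LPT order: [24, 24, 20, 17, 16, 16, 11, 4]
Machine loads after assignment: [35, 28, 36, 33]
LPT makespan = 36
Lower bound = max(max_job, ceil(total/4)) = max(24, 33) = 33
Ratio = 36 / 33 = 1.0909

1.0909


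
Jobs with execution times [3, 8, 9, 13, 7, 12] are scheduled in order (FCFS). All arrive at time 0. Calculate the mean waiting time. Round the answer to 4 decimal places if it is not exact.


FCFS order (as given): [3, 8, 9, 13, 7, 12]
Waiting times:
  Job 1: wait = 0
  Job 2: wait = 3
  Job 3: wait = 11
  Job 4: wait = 20
  Job 5: wait = 33
  Job 6: wait = 40
Sum of waiting times = 107
Average waiting time = 107/6 = 17.8333

17.8333


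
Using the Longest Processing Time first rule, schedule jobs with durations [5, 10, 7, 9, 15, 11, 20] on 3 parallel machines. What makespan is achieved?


Sort jobs in decreasing order (LPT): [20, 15, 11, 10, 9, 7, 5]
Assign each job to the least loaded machine:
  Machine 1: jobs [20, 7], load = 27
  Machine 2: jobs [15, 9], load = 24
  Machine 3: jobs [11, 10, 5], load = 26
Makespan = max load = 27

27


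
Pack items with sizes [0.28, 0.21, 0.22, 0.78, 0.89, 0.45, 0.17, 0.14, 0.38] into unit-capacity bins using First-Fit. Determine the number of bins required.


Place items sequentially using First-Fit:
  Item 0.28 -> new Bin 1
  Item 0.21 -> Bin 1 (now 0.49)
  Item 0.22 -> Bin 1 (now 0.71)
  Item 0.78 -> new Bin 2
  Item 0.89 -> new Bin 3
  Item 0.45 -> new Bin 4
  Item 0.17 -> Bin 1 (now 0.88)
  Item 0.14 -> Bin 2 (now 0.92)
  Item 0.38 -> Bin 4 (now 0.83)
Total bins used = 4

4


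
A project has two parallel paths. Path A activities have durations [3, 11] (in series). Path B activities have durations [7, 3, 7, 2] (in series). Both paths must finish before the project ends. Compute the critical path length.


Path A total = 3 + 11 = 14
Path B total = 7 + 3 + 7 + 2 = 19
Critical path = longest path = max(14, 19) = 19

19


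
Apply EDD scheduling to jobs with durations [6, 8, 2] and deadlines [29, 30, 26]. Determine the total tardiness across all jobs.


Sort by due date (EDD order): [(2, 26), (6, 29), (8, 30)]
Compute completion times and tardiness:
  Job 1: p=2, d=26, C=2, tardiness=max(0,2-26)=0
  Job 2: p=6, d=29, C=8, tardiness=max(0,8-29)=0
  Job 3: p=8, d=30, C=16, tardiness=max(0,16-30)=0
Total tardiness = 0

0


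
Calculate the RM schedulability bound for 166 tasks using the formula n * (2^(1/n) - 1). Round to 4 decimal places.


Compute 2^(1/166) = 1.0041843153
Subtract 1: 1.0041843153 - 1 = 0.0041843153
Multiply by n: 166 * 0.0041843153 = 0.6945963398
Round to 4 dp: 0.6946

0.6946


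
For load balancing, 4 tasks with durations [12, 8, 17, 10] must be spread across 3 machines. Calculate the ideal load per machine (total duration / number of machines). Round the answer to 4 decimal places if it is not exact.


Total processing time = 12 + 8 + 17 + 10 = 47
Number of machines = 3
Ideal balanced load = 47 / 3 = 15.6667

15.6667


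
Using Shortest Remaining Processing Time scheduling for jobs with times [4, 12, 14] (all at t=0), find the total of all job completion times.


Since all jobs arrive at t=0, SRPT equals SPT ordering.
SPT order: [4, 12, 14]
Completion times:
  Job 1: p=4, C=4
  Job 2: p=12, C=16
  Job 3: p=14, C=30
Total completion time = 4 + 16 + 30 = 50

50


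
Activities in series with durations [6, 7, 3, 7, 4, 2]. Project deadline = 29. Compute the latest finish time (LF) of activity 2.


LF(activity 2) = deadline - sum of successor durations
Successors: activities 3 through 6 with durations [3, 7, 4, 2]
Sum of successor durations = 16
LF = 29 - 16 = 13

13


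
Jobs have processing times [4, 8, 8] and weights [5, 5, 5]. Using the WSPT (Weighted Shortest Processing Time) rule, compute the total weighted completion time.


Compute p/w ratios and sort ascending (WSPT): [(4, 5), (8, 5), (8, 5)]
Compute weighted completion times:
  Job (p=4,w=5): C=4, w*C=5*4=20
  Job (p=8,w=5): C=12, w*C=5*12=60
  Job (p=8,w=5): C=20, w*C=5*20=100
Total weighted completion time = 180

180


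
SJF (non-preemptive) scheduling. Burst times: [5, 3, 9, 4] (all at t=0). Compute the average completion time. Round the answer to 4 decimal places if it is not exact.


SJF order (ascending): [3, 4, 5, 9]
Completion times:
  Job 1: burst=3, C=3
  Job 2: burst=4, C=7
  Job 3: burst=5, C=12
  Job 4: burst=9, C=21
Average completion = 43/4 = 10.75

10.75


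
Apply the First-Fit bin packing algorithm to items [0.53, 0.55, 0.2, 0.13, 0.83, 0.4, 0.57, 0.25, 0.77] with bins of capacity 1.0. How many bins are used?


Place items sequentially using First-Fit:
  Item 0.53 -> new Bin 1
  Item 0.55 -> new Bin 2
  Item 0.2 -> Bin 1 (now 0.73)
  Item 0.13 -> Bin 1 (now 0.86)
  Item 0.83 -> new Bin 3
  Item 0.4 -> Bin 2 (now 0.95)
  Item 0.57 -> new Bin 4
  Item 0.25 -> Bin 4 (now 0.82)
  Item 0.77 -> new Bin 5
Total bins used = 5

5


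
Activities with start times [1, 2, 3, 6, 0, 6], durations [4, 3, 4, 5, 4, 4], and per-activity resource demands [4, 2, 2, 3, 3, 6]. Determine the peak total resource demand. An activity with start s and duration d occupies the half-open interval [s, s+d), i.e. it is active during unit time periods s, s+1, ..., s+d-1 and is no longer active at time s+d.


Each activity i is active on [start_i, start_i + duration_i).
Compute total resource usage per time slot:
  t=0: active resources = [3], total = 3
  t=1: active resources = [4, 3], total = 7
  t=2: active resources = [4, 2, 3], total = 9
  t=3: active resources = [4, 2, 2, 3], total = 11
  t=4: active resources = [4, 2, 2], total = 8
  t=5: active resources = [2], total = 2
  t=6: active resources = [2, 3, 6], total = 11
  t=7: active resources = [3, 6], total = 9
  t=8: active resources = [3, 6], total = 9
  t=9: active resources = [3, 6], total = 9
  t=10: active resources = [3], total = 3
Peak resource demand = 11

11


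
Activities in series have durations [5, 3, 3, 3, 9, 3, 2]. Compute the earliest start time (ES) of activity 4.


Activity 4 starts after activities 1 through 3 complete.
Predecessor durations: [5, 3, 3]
ES = 5 + 3 + 3 = 11

11


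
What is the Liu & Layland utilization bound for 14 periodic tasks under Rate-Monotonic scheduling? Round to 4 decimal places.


Compute 2^(1/14) = 1.0507566387
Subtract 1: 1.0507566387 - 1 = 0.0507566387
Multiply by n: 14 * 0.0507566387 = 0.7105929418
Round to 4 dp: 0.7106

0.7106


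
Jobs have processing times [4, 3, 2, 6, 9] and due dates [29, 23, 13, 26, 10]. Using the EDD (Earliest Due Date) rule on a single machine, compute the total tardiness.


Sort by due date (EDD order): [(9, 10), (2, 13), (3, 23), (6, 26), (4, 29)]
Compute completion times and tardiness:
  Job 1: p=9, d=10, C=9, tardiness=max(0,9-10)=0
  Job 2: p=2, d=13, C=11, tardiness=max(0,11-13)=0
  Job 3: p=3, d=23, C=14, tardiness=max(0,14-23)=0
  Job 4: p=6, d=26, C=20, tardiness=max(0,20-26)=0
  Job 5: p=4, d=29, C=24, tardiness=max(0,24-29)=0
Total tardiness = 0

0


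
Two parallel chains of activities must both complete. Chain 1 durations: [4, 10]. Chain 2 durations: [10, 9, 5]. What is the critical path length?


Path A total = 4 + 10 = 14
Path B total = 10 + 9 + 5 = 24
Critical path = longest path = max(14, 24) = 24

24


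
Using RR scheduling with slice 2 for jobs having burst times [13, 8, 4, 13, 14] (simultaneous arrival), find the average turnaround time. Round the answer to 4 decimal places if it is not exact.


Time quantum = 2
Execution trace:
  J1 runs 2 units, time = 2
  J2 runs 2 units, time = 4
  J3 runs 2 units, time = 6
  J4 runs 2 units, time = 8
  J5 runs 2 units, time = 10
  J1 runs 2 units, time = 12
  J2 runs 2 units, time = 14
  J3 runs 2 units, time = 16
  J4 runs 2 units, time = 18
  J5 runs 2 units, time = 20
  J1 runs 2 units, time = 22
  J2 runs 2 units, time = 24
  J4 runs 2 units, time = 26
  J5 runs 2 units, time = 28
  J1 runs 2 units, time = 30
  J2 runs 2 units, time = 32
  J4 runs 2 units, time = 34
  J5 runs 2 units, time = 36
  J1 runs 2 units, time = 38
  J4 runs 2 units, time = 40
  J5 runs 2 units, time = 42
  J1 runs 2 units, time = 44
  J4 runs 2 units, time = 46
  J5 runs 2 units, time = 48
  J1 runs 1 units, time = 49
  J4 runs 1 units, time = 50
  J5 runs 2 units, time = 52
Finish times: [49, 32, 16, 50, 52]
Average turnaround = 199/5 = 39.8

39.8


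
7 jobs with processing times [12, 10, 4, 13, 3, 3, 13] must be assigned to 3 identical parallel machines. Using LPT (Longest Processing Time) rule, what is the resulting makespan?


Sort jobs in decreasing order (LPT): [13, 13, 12, 10, 4, 3, 3]
Assign each job to the least loaded machine:
  Machine 1: jobs [13, 4], load = 17
  Machine 2: jobs [13, 3, 3], load = 19
  Machine 3: jobs [12, 10], load = 22
Makespan = max load = 22

22


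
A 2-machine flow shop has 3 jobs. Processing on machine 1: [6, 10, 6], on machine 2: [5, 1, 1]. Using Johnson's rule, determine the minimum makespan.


Apply Johnson's rule:
  Group 1 (a <= b): []
  Group 2 (a > b): [(1, 6, 5), (2, 10, 1), (3, 6, 1)]
Optimal job order: [1, 2, 3]
Schedule:
  Job 1: M1 done at 6, M2 done at 11
  Job 2: M1 done at 16, M2 done at 17
  Job 3: M1 done at 22, M2 done at 23
Makespan = 23

23


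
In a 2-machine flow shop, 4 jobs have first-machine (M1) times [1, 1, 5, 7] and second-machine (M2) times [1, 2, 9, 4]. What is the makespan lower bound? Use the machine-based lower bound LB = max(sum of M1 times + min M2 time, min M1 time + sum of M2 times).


LB1 = sum(M1 times) + min(M2 times) = 14 + 1 = 15
LB2 = min(M1 times) + sum(M2 times) = 1 + 16 = 17
Lower bound = max(LB1, LB2) = max(15, 17) = 17

17


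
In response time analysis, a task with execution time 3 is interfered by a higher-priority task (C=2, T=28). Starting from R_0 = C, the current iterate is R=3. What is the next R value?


R_next = C + ceil(R_prev / T_hp) * C_hp
ceil(3 / 28) = ceil(0.1071) = 1
Interference = 1 * 2 = 2
R_next = 3 + 2 = 5

5


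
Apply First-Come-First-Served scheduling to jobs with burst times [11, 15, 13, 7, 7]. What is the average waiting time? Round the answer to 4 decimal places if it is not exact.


FCFS order (as given): [11, 15, 13, 7, 7]
Waiting times:
  Job 1: wait = 0
  Job 2: wait = 11
  Job 3: wait = 26
  Job 4: wait = 39
  Job 5: wait = 46
Sum of waiting times = 122
Average waiting time = 122/5 = 24.4

24.4


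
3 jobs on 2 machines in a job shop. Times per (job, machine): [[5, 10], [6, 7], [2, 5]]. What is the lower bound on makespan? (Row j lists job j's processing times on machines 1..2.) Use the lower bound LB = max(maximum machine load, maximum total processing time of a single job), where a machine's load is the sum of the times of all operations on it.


Machine loads:
  Machine 1: 5 + 6 + 2 = 13
  Machine 2: 10 + 7 + 5 = 22
Max machine load = 22
Job totals:
  Job 1: 15
  Job 2: 13
  Job 3: 7
Max job total = 15
Lower bound = max(22, 15) = 22

22


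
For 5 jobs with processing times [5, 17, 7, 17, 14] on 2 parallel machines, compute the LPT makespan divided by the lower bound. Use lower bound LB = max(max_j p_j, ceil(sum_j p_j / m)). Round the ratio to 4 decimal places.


LPT order: [17, 17, 14, 7, 5]
Machine loads after assignment: [31, 29]
LPT makespan = 31
Lower bound = max(max_job, ceil(total/2)) = max(17, 30) = 30
Ratio = 31 / 30 = 1.0333

1.0333


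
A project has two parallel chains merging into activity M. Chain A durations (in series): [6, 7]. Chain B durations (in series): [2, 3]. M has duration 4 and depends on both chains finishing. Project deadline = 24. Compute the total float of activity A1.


Forward pass: ES(A1) = sum of predecessors on chain A = 0
EF = ES + duration = 0 + 6 = 6
Backward pass: LF(M) = deadline = 24; LS(M) = 24 - 4 = 20
LF(A1) = LS(M) - sum(successors on chain A) = 20 - 7 = 13
LS = LF - duration = 13 - 6 = 7
Total float = LS - ES = 7 - 0 = 7

7


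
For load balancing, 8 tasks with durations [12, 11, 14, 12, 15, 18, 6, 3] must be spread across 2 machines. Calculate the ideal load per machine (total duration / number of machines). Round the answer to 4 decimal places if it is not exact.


Total processing time = 12 + 11 + 14 + 12 + 15 + 18 + 6 + 3 = 91
Number of machines = 2
Ideal balanced load = 91 / 2 = 45.5

45.5


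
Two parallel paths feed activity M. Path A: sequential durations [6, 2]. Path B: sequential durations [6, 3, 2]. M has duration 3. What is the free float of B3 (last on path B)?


ES(B3) = sum of predecessors on chain B = 9
EF(B3) = ES + duration = 9 + 2 = 11
Successor of B3 is M. ES(M) = max(sum(A), sum(B)) = max(8, 11) = 11
Free float = ES(successor) - EF(current) = 11 - 11 = 0

0


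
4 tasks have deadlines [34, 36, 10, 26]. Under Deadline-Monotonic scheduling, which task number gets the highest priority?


Sort tasks by relative deadline (ascending):
  Task 3: deadline = 10
  Task 4: deadline = 26
  Task 1: deadline = 34
  Task 2: deadline = 36
Priority order (highest first): [3, 4, 1, 2]
Highest priority task = 3

3


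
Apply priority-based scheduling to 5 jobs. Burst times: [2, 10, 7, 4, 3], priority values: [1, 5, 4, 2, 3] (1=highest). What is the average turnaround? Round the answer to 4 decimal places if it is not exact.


Sort by priority (ascending = highest first):
Order: [(1, 2), (2, 4), (3, 3), (4, 7), (5, 10)]
Completion times:
  Priority 1, burst=2, C=2
  Priority 2, burst=4, C=6
  Priority 3, burst=3, C=9
  Priority 4, burst=7, C=16
  Priority 5, burst=10, C=26
Average turnaround = 59/5 = 11.8

11.8


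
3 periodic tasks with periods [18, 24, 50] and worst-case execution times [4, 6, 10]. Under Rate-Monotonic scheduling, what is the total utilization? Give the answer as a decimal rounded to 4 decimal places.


Compute individual utilizations (exact fractions):
  Task 1: C/T = 4/18 = 2/9 (approx. 0.2222)
  Task 2: C/T = 6/24 = 1/4 (approx. 0.25)
  Task 3: C/T = 10/50 = 1/5 (approx. 0.2)
Total utilization U = 2/9 + 1/4 + 1/5 = 121/180
Rounded to 4 decimal places: U = 0.6722
RM (Liu & Layland) bound for 3 tasks = 0.779763; compare with U = 121/180 (approx. 0.672222)
U <= bound, so schedulable by RM sufficient condition.

0.6722


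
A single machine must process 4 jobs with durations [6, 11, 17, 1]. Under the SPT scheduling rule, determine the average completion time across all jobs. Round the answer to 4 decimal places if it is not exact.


Sort jobs by processing time (SPT order): [1, 6, 11, 17]
Compute completion times sequentially:
  Job 1: processing = 1, completes at 1
  Job 2: processing = 6, completes at 7
  Job 3: processing = 11, completes at 18
  Job 4: processing = 17, completes at 35
Sum of completion times = 61
Average completion time = 61/4 = 15.25

15.25


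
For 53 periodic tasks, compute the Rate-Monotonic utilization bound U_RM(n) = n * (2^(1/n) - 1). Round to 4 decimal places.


Compute 2^(1/53) = 1.0131641430
Subtract 1: 1.0131641430 - 1 = 0.0131641430
Multiply by n: 53 * 0.0131641430 = 0.6976995790
Round to 4 dp: 0.6977

0.6977


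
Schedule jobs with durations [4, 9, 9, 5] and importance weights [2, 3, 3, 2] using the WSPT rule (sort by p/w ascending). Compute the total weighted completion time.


Compute p/w ratios and sort ascending (WSPT): [(4, 2), (5, 2), (9, 3), (9, 3)]
Compute weighted completion times:
  Job (p=4,w=2): C=4, w*C=2*4=8
  Job (p=5,w=2): C=9, w*C=2*9=18
  Job (p=9,w=3): C=18, w*C=3*18=54
  Job (p=9,w=3): C=27, w*C=3*27=81
Total weighted completion time = 161

161


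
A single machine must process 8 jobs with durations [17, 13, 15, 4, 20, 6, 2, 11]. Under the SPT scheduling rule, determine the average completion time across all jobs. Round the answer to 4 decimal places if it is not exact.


Sort jobs by processing time (SPT order): [2, 4, 6, 11, 13, 15, 17, 20]
Compute completion times sequentially:
  Job 1: processing = 2, completes at 2
  Job 2: processing = 4, completes at 6
  Job 3: processing = 6, completes at 12
  Job 4: processing = 11, completes at 23
  Job 5: processing = 13, completes at 36
  Job 6: processing = 15, completes at 51
  Job 7: processing = 17, completes at 68
  Job 8: processing = 20, completes at 88
Sum of completion times = 286
Average completion time = 286/8 = 35.75

35.75


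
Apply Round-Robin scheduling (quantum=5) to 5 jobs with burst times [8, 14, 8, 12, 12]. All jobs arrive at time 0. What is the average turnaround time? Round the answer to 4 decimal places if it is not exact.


Time quantum = 5
Execution trace:
  J1 runs 5 units, time = 5
  J2 runs 5 units, time = 10
  J3 runs 5 units, time = 15
  J4 runs 5 units, time = 20
  J5 runs 5 units, time = 25
  J1 runs 3 units, time = 28
  J2 runs 5 units, time = 33
  J3 runs 3 units, time = 36
  J4 runs 5 units, time = 41
  J5 runs 5 units, time = 46
  J2 runs 4 units, time = 50
  J4 runs 2 units, time = 52
  J5 runs 2 units, time = 54
Finish times: [28, 50, 36, 52, 54]
Average turnaround = 220/5 = 44.0

44.0


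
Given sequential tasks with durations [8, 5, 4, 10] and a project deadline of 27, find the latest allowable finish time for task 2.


LF(activity 2) = deadline - sum of successor durations
Successors: activities 3 through 4 with durations [4, 10]
Sum of successor durations = 14
LF = 27 - 14 = 13

13


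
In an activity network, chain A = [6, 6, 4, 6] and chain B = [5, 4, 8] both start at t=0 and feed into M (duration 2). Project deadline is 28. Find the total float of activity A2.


Forward pass: ES(A2) = sum of predecessors on chain A = 6
EF = ES + duration = 6 + 6 = 12
Backward pass: LF(M) = deadline = 28; LS(M) = 28 - 2 = 26
LF(A2) = LS(M) - sum(successors on chain A) = 26 - 10 = 16
LS = LF - duration = 16 - 6 = 10
Total float = LS - ES = 10 - 6 = 4

4


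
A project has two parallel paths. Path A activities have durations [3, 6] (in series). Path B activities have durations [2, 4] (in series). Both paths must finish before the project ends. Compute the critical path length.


Path A total = 3 + 6 = 9
Path B total = 2 + 4 = 6
Critical path = longest path = max(9, 6) = 9

9


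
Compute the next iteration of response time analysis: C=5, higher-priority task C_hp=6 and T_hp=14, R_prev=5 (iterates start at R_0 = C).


R_next = C + ceil(R_prev / T_hp) * C_hp
ceil(5 / 14) = ceil(0.3571) = 1
Interference = 1 * 6 = 6
R_next = 5 + 6 = 11

11


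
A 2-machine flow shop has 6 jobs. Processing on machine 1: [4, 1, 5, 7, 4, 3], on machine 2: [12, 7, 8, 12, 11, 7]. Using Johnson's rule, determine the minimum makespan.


Apply Johnson's rule:
  Group 1 (a <= b): [(2, 1, 7), (6, 3, 7), (1, 4, 12), (5, 4, 11), (3, 5, 8), (4, 7, 12)]
  Group 2 (a > b): []
Optimal job order: [2, 6, 1, 5, 3, 4]
Schedule:
  Job 2: M1 done at 1, M2 done at 8
  Job 6: M1 done at 4, M2 done at 15
  Job 1: M1 done at 8, M2 done at 27
  Job 5: M1 done at 12, M2 done at 38
  Job 3: M1 done at 17, M2 done at 46
  Job 4: M1 done at 24, M2 done at 58
Makespan = 58

58


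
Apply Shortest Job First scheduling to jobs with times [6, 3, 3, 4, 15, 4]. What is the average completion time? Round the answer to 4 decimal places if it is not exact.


SJF order (ascending): [3, 3, 4, 4, 6, 15]
Completion times:
  Job 1: burst=3, C=3
  Job 2: burst=3, C=6
  Job 3: burst=4, C=10
  Job 4: burst=4, C=14
  Job 5: burst=6, C=20
  Job 6: burst=15, C=35
Average completion = 88/6 = 14.6667

14.6667


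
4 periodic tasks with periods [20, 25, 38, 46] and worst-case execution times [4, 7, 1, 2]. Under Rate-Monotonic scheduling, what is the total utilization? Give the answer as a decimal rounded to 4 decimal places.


Compute individual utilizations (exact fractions):
  Task 1: C/T = 4/20 = 1/5 (approx. 0.2)
  Task 2: C/T = 7/25 (approx. 0.28)
  Task 3: C/T = 1/38 (approx. 0.0263)
  Task 4: C/T = 2/46 = 1/23 (approx. 0.0435)
Total utilization U = 1/5 + 7/25 + 1/38 + 1/23 = 12013/21850
Rounded to 4 decimal places: U = 0.5498
RM (Liu & Layland) bound for 4 tasks = 0.756828; compare with U = 12013/21850 (approx. 0.549794)
U <= bound, so schedulable by RM sufficient condition.

0.5498
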